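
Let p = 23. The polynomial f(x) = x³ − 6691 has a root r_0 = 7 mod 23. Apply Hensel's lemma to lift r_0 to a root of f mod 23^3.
r_2 = 4768 (mod 12167)

Hensel: r_{i+1} = r_i − f(r_i)/f′(r_i) mod 23^{i+2}, where f′(x) = 3x². Iterate:
  r_0 = 7 (mod 23)
  r_1 = 7 (mod 529)
  r_2 = 4768 (mod 12167)
Final: r = 4768 with f(r) ≡ 0 mod 23^3.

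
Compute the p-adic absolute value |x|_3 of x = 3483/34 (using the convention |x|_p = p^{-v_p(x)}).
|3483/34|_3 = 1/81

Step 1 — compute v_3(x) by factoring powers of 3 out of the numerator and denominator: v_3(3483/34) = 4. Step 2 — apply |x|_p = p^{-v_p(x)} = 3^{-4} = 1/81.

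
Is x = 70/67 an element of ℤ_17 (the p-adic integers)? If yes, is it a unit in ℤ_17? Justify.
x ∈ ℤ_17^× (unit); v_17(x) = 0

ℤ_17 = {x ∈ ℚ_17 : v_17(x) ≥ 0} and ℤ_17^× = {x ∈ ℤ_17 : v_17(x) = 0}. Here v_17(70/67) = v_17(num) − v_17(den) = 0; compare against these criteria.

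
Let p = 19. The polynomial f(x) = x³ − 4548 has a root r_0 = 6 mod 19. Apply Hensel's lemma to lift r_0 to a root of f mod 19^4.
r_3 = 115887 (mod 130321)

Hensel: r_{i+1} = r_i − f(r_i)/f′(r_i) mod 19^{i+2}, where f′(x) = 3x². Iterate:
  r_0 = 6 (mod 19)
  r_1 = 6 (mod 361)
  r_2 = 6143 (mod 6859)
  r_3 = 115887 (mod 130321)
Final: r = 115887 with f(r) ≡ 0 mod 19^4.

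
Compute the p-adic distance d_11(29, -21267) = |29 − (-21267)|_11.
d_11(29, -21267) = 1/1331

Step 1 — x − y = 29 − (-21267) = 21296. Step 2 — v_11(21296) = 3 (factor: 21296 = (11^3 · 16); the sign does not affect v_p). Step 3 — |x − y|_11 = 11^{-3} = 1/1331.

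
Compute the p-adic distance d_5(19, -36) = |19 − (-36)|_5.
d_5(19, -36) = 1/5

Step 1 — x − y = 19 − (-36) = 55. Step 2 — v_5(55) = 1 (factor: 55 = (5^1 · 11); the sign does not affect v_p). Step 3 — |x − y|_5 = 5^{-1} = 1/5.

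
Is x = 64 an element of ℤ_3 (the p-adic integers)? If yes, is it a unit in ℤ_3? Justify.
x ∈ ℤ_3^× (unit); v_3(x) = 0

ℤ_3 = {x ∈ ℚ_3 : v_3(x) ≥ 0} and ℤ_3^× = {x ∈ ℤ_3 : v_3(x) = 0}. Here v_3(64) = v_3(num) − v_3(den) = 0; compare against these criteria.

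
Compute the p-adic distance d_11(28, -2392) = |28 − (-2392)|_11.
d_11(28, -2392) = 1/121

Step 1 — x − y = 28 − (-2392) = 2420. Step 2 — v_11(2420) = 2 (factor: 2420 = (11^2 · 20); the sign does not affect v_p). Step 3 — |x − y|_11 = 11^{-2} = 1/121.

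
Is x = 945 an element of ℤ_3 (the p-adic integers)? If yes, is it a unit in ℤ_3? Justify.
x ∈ ℤ_3 but not a unit; v_3(x) = 3 > 0

ℤ_3 = {x ∈ ℚ_3 : v_3(x) ≥ 0} and ℤ_3^× = {x ∈ ℤ_3 : v_3(x) = 0}. Here v_3(945) = v_3(num) − v_3(den) = 3; compare against these criteria.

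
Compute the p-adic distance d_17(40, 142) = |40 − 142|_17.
d_17(40, 142) = 1/17

Step 1 — x − y = 40 − 142 = -102. Step 2 — v_17(-102) = 1 (factor: -102 = −(17^1 · 6); the sign does not affect v_p). Step 3 — |x − y|_17 = 17^{-1} = 1/17.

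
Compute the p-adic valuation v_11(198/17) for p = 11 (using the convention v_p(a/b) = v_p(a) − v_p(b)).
v_11(198/17) = 1

Factor powers of 11 from the numerator and denominator of the reduced fraction: 198 = 11^1 · 18 and 17 = 11^0 · 17. Apply v_p(a/b) = v_p(a) − v_p(b): v_11(198/17) = 1 − 0 = 1.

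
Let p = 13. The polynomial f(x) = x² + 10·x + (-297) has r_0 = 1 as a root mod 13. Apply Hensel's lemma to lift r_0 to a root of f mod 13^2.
r_1 = 53 (mod 169)

Hensel: r_{i+1} = r_i − f(r_i)·(f′(r_i))^{-1} mod 13^{i+2}, f′(x) = 2x + 10. Iterate:
  r_0 = 1 (mod 13)
  r_1 = 53 (mod 169)
Final: r = 53 satisfies f(r) ≡ 0 mod 13^2.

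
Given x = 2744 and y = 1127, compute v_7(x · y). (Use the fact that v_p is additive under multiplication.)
v_7(3092488) = 5

v_p(x) = 3 (factor: 2744 = 7^3 · 8); v_p(y) = 2 (factor: 1127 = 7^2 · 23). Additivity: v_p(xy) = v_p(x) + v_p(y) = 3 + 2 = 5. (Direct check: xy = 3092488 = 7^5 · (184).)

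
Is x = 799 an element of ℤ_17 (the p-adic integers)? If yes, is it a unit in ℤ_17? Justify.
x ∈ ℤ_17 but not a unit; v_17(x) = 1 > 0

ℤ_17 = {x ∈ ℚ_17 : v_17(x) ≥ 0} and ℤ_17^× = {x ∈ ℤ_17 : v_17(x) = 0}. Here v_17(799) = v_17(num) − v_17(den) = 1; compare against these criteria.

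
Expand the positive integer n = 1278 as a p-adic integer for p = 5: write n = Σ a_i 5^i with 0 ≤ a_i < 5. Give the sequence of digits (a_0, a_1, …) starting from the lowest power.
(a_0, a_1, …) = (3, 0, 1, 0, 2)

Repeated division by 5 gives the digits low-to-high: 1278 = 3 + 1·5^2 + 2·5^4. Digit sequence: (3, 0, 1, 0, 2).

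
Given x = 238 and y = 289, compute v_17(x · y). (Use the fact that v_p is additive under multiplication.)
v_17(68782) = 3

v_p(x) = 1 (factor: 238 = 17^1 · 14); v_p(y) = 2 (factor: 289 = 17^2 · 1). Additivity: v_p(xy) = v_p(x) + v_p(y) = 1 + 2 = 3. (Direct check: xy = 68782 = 17^3 · (14).)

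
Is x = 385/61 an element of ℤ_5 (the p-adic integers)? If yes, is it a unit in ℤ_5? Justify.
x ∈ ℤ_5 but not a unit; v_5(x) = 1 > 0

ℤ_5 = {x ∈ ℚ_5 : v_5(x) ≥ 0} and ℤ_5^× = {x ∈ ℤ_5 : v_5(x) = 0}. Here v_5(385/61) = v_5(num) − v_5(den) = 1; compare against these criteria.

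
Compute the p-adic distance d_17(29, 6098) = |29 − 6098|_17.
d_17(29, 6098) = 1/289

Step 1 — x − y = 29 − 6098 = -6069. Step 2 — v_17(-6069) = 2 (factor: -6069 = −(17^2 · 21); the sign does not affect v_p). Step 3 — |x − y|_17 = 17^{-2} = 1/289.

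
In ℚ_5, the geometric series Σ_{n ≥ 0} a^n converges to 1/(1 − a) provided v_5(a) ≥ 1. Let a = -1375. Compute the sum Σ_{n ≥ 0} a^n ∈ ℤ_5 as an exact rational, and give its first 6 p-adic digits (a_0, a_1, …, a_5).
Σ a^n = 1/(1 − a) = 1/1376;  first 6 digits = (1, 0, 0, 4, 2, 4)

v_5(a) = 3 ≥ 1, so the series converges in ℤ_5 to 1/(1 − a) = 1/(1 − (-1375)) = 1/1376. Expand this rational in ℤ_5: compute digits iteratively via d_i = x_i mod 5, x_{i+1} = (x_i − d_i)/5. The first 6 digits are (1, 0, 0, 4, 2, 4).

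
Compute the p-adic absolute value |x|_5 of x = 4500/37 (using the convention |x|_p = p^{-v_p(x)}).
|4500/37|_5 = 1/125

Step 1 — compute v_5(x) by factoring powers of 5 out of the numerator and denominator: v_5(4500/37) = 3. Step 2 — apply |x|_p = p^{-v_p(x)} = 5^{-3} = 1/125.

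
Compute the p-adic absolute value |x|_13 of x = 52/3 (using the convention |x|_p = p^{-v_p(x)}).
|52/3|_13 = 1/13

Step 1 — compute v_13(x) by factoring powers of 13 out of the numerator and denominator: v_13(52/3) = 1. Step 2 — apply |x|_p = p^{-v_p(x)} = 13^{-1} = 1/13.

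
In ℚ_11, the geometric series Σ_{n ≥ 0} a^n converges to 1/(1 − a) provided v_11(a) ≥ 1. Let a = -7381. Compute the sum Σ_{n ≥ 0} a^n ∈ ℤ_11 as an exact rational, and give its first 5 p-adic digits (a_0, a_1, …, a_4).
Σ a^n = 1/(1 − a) = 1/7382;  first 5 digits = (1, 0, 5, 5, 2)

v_11(a) = 2 ≥ 1, so the series converges in ℤ_11 to 1/(1 − a) = 1/(1 − (-7381)) = 1/7382. Expand this rational in ℤ_11: compute digits iteratively via d_i = x_i mod 11, x_{i+1} = (x_i − d_i)/11. The first 5 digits are (1, 0, 5, 5, 2).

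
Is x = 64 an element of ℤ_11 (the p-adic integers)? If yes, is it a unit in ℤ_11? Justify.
x ∈ ℤ_11^× (unit); v_11(x) = 0

ℤ_11 = {x ∈ ℚ_11 : v_11(x) ≥ 0} and ℤ_11^× = {x ∈ ℤ_11 : v_11(x) = 0}. Here v_11(64) = v_11(num) − v_11(den) = 0; compare against these criteria.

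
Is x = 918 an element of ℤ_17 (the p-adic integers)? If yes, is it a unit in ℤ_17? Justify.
x ∈ ℤ_17 but not a unit; v_17(x) = 1 > 0

ℤ_17 = {x ∈ ℚ_17 : v_17(x) ≥ 0} and ℤ_17^× = {x ∈ ℤ_17 : v_17(x) = 0}. Here v_17(918) = v_17(num) − v_17(den) = 1; compare against these criteria.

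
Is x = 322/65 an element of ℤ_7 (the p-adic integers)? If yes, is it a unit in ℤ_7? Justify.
x ∈ ℤ_7 but not a unit; v_7(x) = 1 > 0

ℤ_7 = {x ∈ ℚ_7 : v_7(x) ≥ 0} and ℤ_7^× = {x ∈ ℤ_7 : v_7(x) = 0}. Here v_7(322/65) = v_7(num) − v_7(den) = 1; compare against these criteria.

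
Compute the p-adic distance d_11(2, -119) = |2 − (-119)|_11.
d_11(2, -119) = 1/121

Step 1 — x − y = 2 − (-119) = 121. Step 2 — v_11(121) = 2 (factor: 121 = (11^2 · 1); the sign does not affect v_p). Step 3 — |x − y|_11 = 11^{-2} = 1/121.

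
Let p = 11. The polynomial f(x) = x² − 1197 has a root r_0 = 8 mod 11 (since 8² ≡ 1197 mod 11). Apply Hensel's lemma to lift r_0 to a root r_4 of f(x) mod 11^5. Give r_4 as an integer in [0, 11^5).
r_4 = 43601 (mod 161051)

Hensel's recurrence: r_{i+1} = r_i − f(r_i)·(f′(r_i))^{-1} mod 11^{i+2}, with f′(x) = 2x. Iterate:
  r_0 = 8 (mod 11)
  r_1 = 41 (mod 121)
  r_2 = 1009 (mod 1331)
  r_3 = 14319 (mod 14641)
  r_4 = 43601 (mod 161051)
Final: r_4 = 43601, and one checks f(r_4) ≡ 0 mod 11^5.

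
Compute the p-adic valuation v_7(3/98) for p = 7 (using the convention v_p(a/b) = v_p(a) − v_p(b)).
v_7(3/98) = -2

Factor powers of 7 from the numerator and denominator of the reduced fraction: 3 = 7^0 · 3 and 98 = 7^2 · 2. Apply v_p(a/b) = v_p(a) − v_p(b): v_7(3/98) = 0 − 2 = -2.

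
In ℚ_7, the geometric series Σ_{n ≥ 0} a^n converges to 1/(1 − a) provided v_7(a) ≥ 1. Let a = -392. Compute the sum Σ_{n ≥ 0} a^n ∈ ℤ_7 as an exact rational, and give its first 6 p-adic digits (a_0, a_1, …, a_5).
Σ a^n = 1/(1 − a) = 1/393;  first 6 digits = (1, 0, 6, 5, 0, 2)

v_7(a) = 2 ≥ 1, so the series converges in ℤ_7 to 1/(1 − a) = 1/(1 − (-392)) = 1/393. Expand this rational in ℤ_7: compute digits iteratively via d_i = x_i mod 7, x_{i+1} = (x_i − d_i)/7. The first 6 digits are (1, 0, 6, 5, 0, 2).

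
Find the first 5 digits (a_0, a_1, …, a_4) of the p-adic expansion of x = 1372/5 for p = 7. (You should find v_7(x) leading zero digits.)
(a_0, …, a_4) = (0, 0, 0, 5, 5)

v_7(1372/5) = 3, so a_0 = ... = a_2 = 0. Factor out: x = 7^3 · u with u = 4/5 a unit in ℤ_7. Expand u iteratively via a_{v+i} = u_i mod 7, u_{i+1} = (u_i − a_{v+i})/7:
  u_0 = 4/5;  a_3 = 5;  u_1 = (u_0 − 5)/7 = -3/5
  u_1 = -3/5;  a_4 = 5;  u_2 = (u_1 − 5)/7 = -4/5
Digits: (0, 0, 0, 5, 5).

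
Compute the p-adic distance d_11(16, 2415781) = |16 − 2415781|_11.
d_11(16, 2415781) = 1/161051

Step 1 — x − y = 16 − 2415781 = -2415765. Step 2 — v_11(-2415765) = 5 (factor: -2415765 = −(11^5 · 15); the sign does not affect v_p). Step 3 — |x − y|_11 = 11^{-5} = 1/161051.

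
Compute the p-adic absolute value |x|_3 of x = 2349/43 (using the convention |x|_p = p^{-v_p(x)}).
|2349/43|_3 = 1/81

Step 1 — compute v_3(x) by factoring powers of 3 out of the numerator and denominator: v_3(2349/43) = 4. Step 2 — apply |x|_p = p^{-v_p(x)} = 3^{-4} = 1/81.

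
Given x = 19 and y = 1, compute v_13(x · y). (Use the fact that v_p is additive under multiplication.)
v_13(19) = 0

v_p(x) = 0 (factor: 19 = 13^0 · 19); v_p(y) = 0 (factor: 1 = 13^0 · 1). Additivity: v_p(xy) = v_p(x) + v_p(y) = 0 + 0 = 0. (Direct check: xy = 19 = 13^0 · (19).)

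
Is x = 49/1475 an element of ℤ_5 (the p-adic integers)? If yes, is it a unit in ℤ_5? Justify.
x ∉ ℤ_5 (v_5(x) = -2 < 0)

ℤ_5 = {x ∈ ℚ_5 : v_5(x) ≥ 0} and ℤ_5^× = {x ∈ ℤ_5 : v_5(x) = 0}. Here v_5(49/1475) = v_5(num) − v_5(den) = -2; compare against these criteria.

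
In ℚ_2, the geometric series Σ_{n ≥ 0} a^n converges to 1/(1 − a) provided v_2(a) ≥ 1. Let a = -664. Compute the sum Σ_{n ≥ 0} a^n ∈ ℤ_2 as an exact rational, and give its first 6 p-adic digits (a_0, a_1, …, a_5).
Σ a^n = 1/(1 − a) = 1/665;  first 6 digits = (1, 0, 0, 1, 0, 1)

v_2(a) = 3 ≥ 1, so the series converges in ℤ_2 to 1/(1 − a) = 1/(1 − (-664)) = 1/665. Expand this rational in ℤ_2: compute digits iteratively via d_i = x_i mod 2, x_{i+1} = (x_i − d_i)/2. The first 6 digits are (1, 0, 0, 1, 0, 1).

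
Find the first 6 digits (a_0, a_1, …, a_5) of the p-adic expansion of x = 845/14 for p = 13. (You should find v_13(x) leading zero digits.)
(a_0, …, a_5) = (0, 0, 5, 8, 4, 8)

v_13(845/14) = 2, so a_0 = ... = a_1 = 0. Factor out: x = 13^2 · u with u = 5/14 a unit in ℤ_13. Expand u iteratively via a_{v+i} = u_i mod 13, u_{i+1} = (u_i − a_{v+i})/13:
  u_0 = 5/14;  a_2 = 5;  u_1 = (u_0 − 5)/13 = -5/14
  u_1 = -5/14;  a_3 = 8;  u_2 = (u_1 − 8)/13 = -9/14
  u_2 = -9/14;  a_4 = 4;  u_3 = (u_2 − 4)/13 = -5/14
  u_3 = -5/14;  a_5 = 8;  u_4 = (u_3 − 8)/13 = -9/14
Digits: (0, 0, 5, 8, 4, 8).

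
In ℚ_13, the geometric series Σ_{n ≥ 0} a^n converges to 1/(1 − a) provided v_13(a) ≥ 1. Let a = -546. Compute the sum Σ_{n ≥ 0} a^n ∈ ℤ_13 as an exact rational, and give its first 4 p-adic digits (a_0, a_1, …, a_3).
Σ a^n = 1/(1 − a) = 1/547;  first 4 digits = (1, 10, 5, 4)

v_13(a) = 1 ≥ 1, so the series converges in ℤ_13 to 1/(1 − a) = 1/(1 − (-546)) = 1/547. Expand this rational in ℤ_13: compute digits iteratively via d_i = x_i mod 13, x_{i+1} = (x_i − d_i)/13. The first 4 digits are (1, 10, 5, 4).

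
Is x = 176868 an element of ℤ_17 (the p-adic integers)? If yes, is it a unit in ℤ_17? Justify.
x ∈ ℤ_17 but not a unit; v_17(x) = 3 > 0

ℤ_17 = {x ∈ ℚ_17 : v_17(x) ≥ 0} and ℤ_17^× = {x ∈ ℤ_17 : v_17(x) = 0}. Here v_17(176868) = v_17(num) − v_17(den) = 3; compare against these criteria.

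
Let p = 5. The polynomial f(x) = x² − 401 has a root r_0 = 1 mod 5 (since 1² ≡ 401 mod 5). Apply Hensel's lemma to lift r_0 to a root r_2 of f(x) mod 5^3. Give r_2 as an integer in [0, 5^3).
r_2 = 76 (mod 125)

Hensel's recurrence: r_{i+1} = r_i − f(r_i)·(f′(r_i))^{-1} mod 5^{i+2}, with f′(x) = 2x. Iterate:
  r_0 = 1 (mod 5)
  r_1 = 1 (mod 25)
  r_2 = 76 (mod 125)
Final: r_2 = 76, and one checks f(r_2) ≡ 0 mod 5^3.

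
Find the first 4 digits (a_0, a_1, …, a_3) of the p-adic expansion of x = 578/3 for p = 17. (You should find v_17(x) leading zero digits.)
(a_0, …, a_3) = (0, 0, 12, 5)

v_17(578/3) = 2, so a_0 = ... = a_1 = 0. Factor out: x = 17^2 · u with u = 2/3 a unit in ℤ_17. Expand u iteratively via a_{v+i} = u_i mod 17, u_{i+1} = (u_i − a_{v+i})/17:
  u_0 = 2/3;  a_2 = 12;  u_1 = (u_0 − 12)/17 = -2/3
  u_1 = -2/3;  a_3 = 5;  u_2 = (u_1 − 5)/17 = -1/3
Digits: (0, 0, 12, 5).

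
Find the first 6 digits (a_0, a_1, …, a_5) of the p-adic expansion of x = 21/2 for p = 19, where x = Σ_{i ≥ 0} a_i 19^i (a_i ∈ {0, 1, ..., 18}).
(a_0, …, a_5) = (1, 10, 9, 9, 9, 9)

v_19(21/2) = 0 (numerator and denominator both coprime to 19), so x ∈ ℤ_19^×. Compute digits iteratively via a_i = x_i mod 19, x_{i+1} = (x_i − a_i)/19, with x_0 = x:
  x_0 = 21/2;  a_0 = 1;  x_1 = (x_0 − 1)/19 = 1/2
  x_1 = 1/2;  a_1 = 10;  x_2 = (x_1 − 10)/19 = -1/2
  x_2 = -1/2;  a_2 = 9;  x_3 = (x_2 − 9)/19 = -1/2
  x_3 = -1/2;  a_3 = 9;  x_4 = (x_3 − 9)/19 = -1/2
  x_4 = -1/2;  a_4 = 9;  x_5 = (x_4 − 9)/19 = -1/2
  x_5 = -1/2;  a_5 = 9;  x_6 = (x_5 − 9)/19 = -1/2
Digits: (1, 10, 9, 9, 9, 9).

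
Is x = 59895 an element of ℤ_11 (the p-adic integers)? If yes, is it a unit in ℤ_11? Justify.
x ∈ ℤ_11 but not a unit; v_11(x) = 3 > 0

ℤ_11 = {x ∈ ℚ_11 : v_11(x) ≥ 0} and ℤ_11^× = {x ∈ ℤ_11 : v_11(x) = 0}. Here v_11(59895) = v_11(num) − v_11(den) = 3; compare against these criteria.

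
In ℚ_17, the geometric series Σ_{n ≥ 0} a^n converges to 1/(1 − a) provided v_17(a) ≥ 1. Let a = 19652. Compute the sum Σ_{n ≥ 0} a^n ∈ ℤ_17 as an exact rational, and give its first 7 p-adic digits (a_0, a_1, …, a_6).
Σ a^n = 1/(1 − a) = -1/19651;  first 7 digits = (1, 0, 0, 4, 0, 0, 16)

v_17(a) = 3 ≥ 1, so the series converges in ℤ_17 to 1/(1 − a) = 1/(1 − 19652) = -1/19651. Expand this rational in ℤ_17: compute digits iteratively via d_i = x_i mod 17, x_{i+1} = (x_i − d_i)/17. The first 7 digits are (1, 0, 0, 4, 0, 0, 16).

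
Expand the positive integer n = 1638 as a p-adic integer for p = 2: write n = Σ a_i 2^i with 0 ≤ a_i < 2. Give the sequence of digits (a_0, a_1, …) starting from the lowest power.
(a_0, a_1, …) = (0, 1, 1, 0, 0, 1, 1, 0, 0, 1, 1)

Repeated division by 2 gives the digits low-to-high: 1638 = 1·2^1 + 1·2^2 + 1·2^5 + 1·2^6 + 1·2^9 + 1·2^10. Digit sequence: (0, 1, 1, 0, 0, 1, 1, 0, 0, 1, 1).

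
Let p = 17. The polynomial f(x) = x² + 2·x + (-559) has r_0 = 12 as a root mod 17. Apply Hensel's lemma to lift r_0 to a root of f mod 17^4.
r_3 = 74200 (mod 83521)

Hensel: r_{i+1} = r_i − f(r_i)·(f′(r_i))^{-1} mod 17^{i+2}, f′(x) = 2x + 2. Iterate:
  r_0 = 12 (mod 17)
  r_1 = 216 (mod 289)
  r_2 = 505 (mod 4913)
  r_3 = 74200 (mod 83521)
Final: r = 74200 satisfies f(r) ≡ 0 mod 17^4.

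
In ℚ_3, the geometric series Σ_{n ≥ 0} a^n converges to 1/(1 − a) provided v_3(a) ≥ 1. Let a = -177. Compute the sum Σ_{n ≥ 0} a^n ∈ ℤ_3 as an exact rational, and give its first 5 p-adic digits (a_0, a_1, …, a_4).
Σ a^n = 1/(1 − a) = 1/178;  first 5 digits = (1, 1, 2, 2, 1)

v_3(a) = 1 ≥ 1, so the series converges in ℤ_3 to 1/(1 − a) = 1/(1 − (-177)) = 1/178. Expand this rational in ℤ_3: compute digits iteratively via d_i = x_i mod 3, x_{i+1} = (x_i − d_i)/3. The first 5 digits are (1, 1, 2, 2, 1).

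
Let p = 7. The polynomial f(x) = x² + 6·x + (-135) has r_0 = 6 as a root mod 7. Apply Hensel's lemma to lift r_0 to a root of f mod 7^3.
r_2 = 328 (mod 343)

Hensel: r_{i+1} = r_i − f(r_i)·(f′(r_i))^{-1} mod 7^{i+2}, f′(x) = 2x + 6. Iterate:
  r_0 = 6 (mod 7)
  r_1 = 34 (mod 49)
  r_2 = 328 (mod 343)
Final: r = 328 satisfies f(r) ≡ 0 mod 7^3.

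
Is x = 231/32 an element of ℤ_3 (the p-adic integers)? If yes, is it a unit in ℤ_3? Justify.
x ∈ ℤ_3 but not a unit; v_3(x) = 1 > 0

ℤ_3 = {x ∈ ℚ_3 : v_3(x) ≥ 0} and ℤ_3^× = {x ∈ ℤ_3 : v_3(x) = 0}. Here v_3(231/32) = v_3(num) − v_3(den) = 1; compare against these criteria.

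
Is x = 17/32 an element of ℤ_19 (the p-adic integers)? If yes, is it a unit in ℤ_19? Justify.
x ∈ ℤ_19^× (unit); v_19(x) = 0

ℤ_19 = {x ∈ ℚ_19 : v_19(x) ≥ 0} and ℤ_19^× = {x ∈ ℤ_19 : v_19(x) = 0}. Here v_19(17/32) = v_19(num) − v_19(den) = 0; compare against these criteria.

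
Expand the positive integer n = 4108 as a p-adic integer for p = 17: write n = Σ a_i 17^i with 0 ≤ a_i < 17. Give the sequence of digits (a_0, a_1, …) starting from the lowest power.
(a_0, a_1, …) = (11, 3, 14)

Repeated division by 17 gives the digits low-to-high: 4108 = 11 + 3·17^1 + 14·17^2. Digit sequence: (11, 3, 14).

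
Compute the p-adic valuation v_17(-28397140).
v_17(-28397140) = 5

v_17(n) is the largest exponent k such that 17^k divides n. Factor out: -28397140 = -17^5 · 20. (Sign doesn't affect v_p.) So v_17(-28397140) = 5.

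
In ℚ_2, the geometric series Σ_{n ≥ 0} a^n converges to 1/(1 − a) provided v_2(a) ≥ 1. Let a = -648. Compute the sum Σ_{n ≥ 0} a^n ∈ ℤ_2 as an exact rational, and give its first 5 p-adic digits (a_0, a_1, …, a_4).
Σ a^n = 1/(1 − a) = 1/649;  first 5 digits = (1, 0, 0, 1, 1)

v_2(a) = 3 ≥ 1, so the series converges in ℤ_2 to 1/(1 − a) = 1/(1 − (-648)) = 1/649. Expand this rational in ℤ_2: compute digits iteratively via d_i = x_i mod 2, x_{i+1} = (x_i − d_i)/2. The first 5 digits are (1, 0, 0, 1, 1).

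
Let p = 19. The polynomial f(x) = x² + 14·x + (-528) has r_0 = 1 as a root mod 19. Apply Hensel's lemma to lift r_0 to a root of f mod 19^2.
r_1 = 191 (mod 361)

Hensel: r_{i+1} = r_i − f(r_i)·(f′(r_i))^{-1} mod 19^{i+2}, f′(x) = 2x + 14. Iterate:
  r_0 = 1 (mod 19)
  r_1 = 191 (mod 361)
Final: r = 191 satisfies f(r) ≡ 0 mod 19^2.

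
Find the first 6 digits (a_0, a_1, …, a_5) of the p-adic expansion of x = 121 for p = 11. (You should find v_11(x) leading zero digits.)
(a_0, …, a_5) = (0, 0, 1, 0, 0, 0)

v_11(121) = 2, so a_0 = ... = a_1 = 0. Factor out: x = 11^2 · u with u = 1 a unit in ℤ_11. Expand u iteratively via a_{v+i} = u_i mod 11, u_{i+1} = (u_i − a_{v+i})/11:
  u_0 = 1;  a_2 = 1;  u_1 = (u_0 − 1)/11 = 0
  u_1 = 0;  a_3 = 0;  u_2 = (u_1 − 0)/11 = 0
  u_2 = 0;  a_4 = 0;  u_3 = (u_2 − 0)/11 = 0
  u_3 = 0;  a_5 = 0;  u_4 = (u_3 − 0)/11 = 0
Digits: (0, 0, 1, 0, 0, 0).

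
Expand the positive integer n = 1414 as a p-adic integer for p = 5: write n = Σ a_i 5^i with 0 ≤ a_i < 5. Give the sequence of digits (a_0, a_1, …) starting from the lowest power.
(a_0, a_1, …) = (4, 2, 1, 1, 2)

Repeated division by 5 gives the digits low-to-high: 1414 = 4 + 2·5^1 + 1·5^2 + 1·5^3 + 2·5^4. Digit sequence: (4, 2, 1, 1, 2).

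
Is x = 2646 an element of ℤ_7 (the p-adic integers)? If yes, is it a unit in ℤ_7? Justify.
x ∈ ℤ_7 but not a unit; v_7(x) = 2 > 0

ℤ_7 = {x ∈ ℚ_7 : v_7(x) ≥ 0} and ℤ_7^× = {x ∈ ℤ_7 : v_7(x) = 0}. Here v_7(2646) = v_7(num) − v_7(den) = 2; compare against these criteria.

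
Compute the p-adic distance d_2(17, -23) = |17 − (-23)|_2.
d_2(17, -23) = 1/8

Step 1 — x − y = 17 − (-23) = 40. Step 2 — v_2(40) = 3 (factor: 40 = (2^3 · 5); the sign does not affect v_p). Step 3 — |x − y|_2 = 2^{-3} = 1/8.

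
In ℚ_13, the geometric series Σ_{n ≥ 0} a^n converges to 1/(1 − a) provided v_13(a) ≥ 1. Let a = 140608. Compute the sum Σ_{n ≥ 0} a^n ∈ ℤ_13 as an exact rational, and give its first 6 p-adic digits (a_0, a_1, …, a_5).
Σ a^n = 1/(1 − a) = -1/140607;  first 6 digits = (1, 0, 0, 12, 4, 0)

v_13(a) = 3 ≥ 1, so the series converges in ℤ_13 to 1/(1 − a) = 1/(1 − 140608) = -1/140607. Expand this rational in ℤ_13: compute digits iteratively via d_i = x_i mod 13, x_{i+1} = (x_i − d_i)/13. The first 6 digits are (1, 0, 0, 12, 4, 0).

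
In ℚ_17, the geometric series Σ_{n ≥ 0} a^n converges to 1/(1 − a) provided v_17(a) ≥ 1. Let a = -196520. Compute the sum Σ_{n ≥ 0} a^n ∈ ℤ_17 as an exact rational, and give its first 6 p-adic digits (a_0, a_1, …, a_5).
Σ a^n = 1/(1 − a) = 1/196521;  first 6 digits = (1, 0, 0, 11, 14, 16)

v_17(a) = 3 ≥ 1, so the series converges in ℤ_17 to 1/(1 − a) = 1/(1 − (-196520)) = 1/196521. Expand this rational in ℤ_17: compute digits iteratively via d_i = x_i mod 17, x_{i+1} = (x_i − d_i)/17. The first 6 digits are (1, 0, 0, 11, 14, 16).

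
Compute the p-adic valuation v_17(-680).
v_17(-680) = 1

v_17(n) is the largest exponent k such that 17^k divides n. Factor out: -680 = -17^1 · 40. (Sign doesn't affect v_p.) So v_17(-680) = 1.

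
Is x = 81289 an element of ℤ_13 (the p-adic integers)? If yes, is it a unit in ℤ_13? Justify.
x ∈ ℤ_13 but not a unit; v_13(x) = 3 > 0

ℤ_13 = {x ∈ ℚ_13 : v_13(x) ≥ 0} and ℤ_13^× = {x ∈ ℤ_13 : v_13(x) = 0}. Here v_13(81289) = v_13(num) − v_13(den) = 3; compare against these criteria.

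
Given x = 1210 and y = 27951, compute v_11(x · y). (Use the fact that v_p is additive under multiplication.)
v_11(33820710) = 5

v_p(x) = 2 (factor: 1210 = 11^2 · 10); v_p(y) = 3 (factor: 27951 = 11^3 · 21). Additivity: v_p(xy) = v_p(x) + v_p(y) = 2 + 3 = 5. (Direct check: xy = 33820710 = 11^5 · (210).)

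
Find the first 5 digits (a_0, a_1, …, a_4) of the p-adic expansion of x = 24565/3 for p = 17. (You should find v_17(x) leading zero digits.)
(a_0, …, a_4) = (0, 0, 0, 13, 5)

v_17(24565/3) = 3, so a_0 = ... = a_2 = 0. Factor out: x = 17^3 · u with u = 5/3 a unit in ℤ_17. Expand u iteratively via a_{v+i} = u_i mod 17, u_{i+1} = (u_i − a_{v+i})/17:
  u_0 = 5/3;  a_3 = 13;  u_1 = (u_0 − 13)/17 = -2/3
  u_1 = -2/3;  a_4 = 5;  u_2 = (u_1 − 5)/17 = -1/3
Digits: (0, 0, 0, 13, 5).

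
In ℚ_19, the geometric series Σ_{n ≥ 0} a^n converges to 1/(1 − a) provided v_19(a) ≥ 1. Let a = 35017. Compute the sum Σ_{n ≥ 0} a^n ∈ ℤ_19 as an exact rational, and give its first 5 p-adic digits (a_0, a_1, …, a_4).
Σ a^n = 1/(1 − a) = -1/35016;  first 5 digits = (1, 0, 2, 5, 4)

v_19(a) = 2 ≥ 1, so the series converges in ℤ_19 to 1/(1 − a) = 1/(1 − 35017) = -1/35016. Expand this rational in ℤ_19: compute digits iteratively via d_i = x_i mod 19, x_{i+1} = (x_i − d_i)/19. The first 5 digits are (1, 0, 2, 5, 4).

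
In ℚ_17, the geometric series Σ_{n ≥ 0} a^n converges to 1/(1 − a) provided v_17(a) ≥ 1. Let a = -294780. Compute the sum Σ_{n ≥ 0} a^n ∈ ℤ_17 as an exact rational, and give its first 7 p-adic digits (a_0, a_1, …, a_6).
Σ a^n = 1/(1 − a) = 1/294781;  first 7 digits = (1, 0, 0, 8, 13, 16, 12)

v_17(a) = 3 ≥ 1, so the series converges in ℤ_17 to 1/(1 − a) = 1/(1 − (-294780)) = 1/294781. Expand this rational in ℤ_17: compute digits iteratively via d_i = x_i mod 17, x_{i+1} = (x_i − d_i)/17. The first 7 digits are (1, 0, 0, 8, 13, 16, 12).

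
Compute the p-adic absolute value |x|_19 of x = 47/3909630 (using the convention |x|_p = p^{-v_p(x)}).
|47/3909630|_19 = 130321

Step 1 — compute v_19(x) by factoring powers of 19 out of the numerator and denominator: v_19(47/3909630) = -4. Step 2 — apply |x|_p = p^{-v_p(x)} = 19^{4} = 130321.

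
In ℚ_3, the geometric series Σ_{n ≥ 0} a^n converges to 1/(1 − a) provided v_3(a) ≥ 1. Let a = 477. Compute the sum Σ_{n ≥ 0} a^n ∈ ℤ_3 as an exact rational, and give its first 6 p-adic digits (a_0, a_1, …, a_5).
Σ a^n = 1/(1 − a) = -1/476;  first 6 digits = (1, 0, 2, 2, 0, 2)

v_3(a) = 2 ≥ 1, so the series converges in ℤ_3 to 1/(1 − a) = 1/(1 − 477) = -1/476. Expand this rational in ℤ_3: compute digits iteratively via d_i = x_i mod 3, x_{i+1} = (x_i − d_i)/3. The first 6 digits are (1, 0, 2, 2, 0, 2).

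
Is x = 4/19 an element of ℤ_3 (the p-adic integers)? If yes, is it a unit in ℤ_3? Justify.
x ∈ ℤ_3^× (unit); v_3(x) = 0

ℤ_3 = {x ∈ ℚ_3 : v_3(x) ≥ 0} and ℤ_3^× = {x ∈ ℤ_3 : v_3(x) = 0}. Here v_3(4/19) = v_3(num) − v_3(den) = 0; compare against these criteria.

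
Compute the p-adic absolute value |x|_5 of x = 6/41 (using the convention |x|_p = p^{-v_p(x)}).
|6/41|_5 = 1

Step 1 — compute v_5(x) by factoring powers of 5 out of the numerator and denominator: v_5(6/41) = 0. Step 2 — apply |x|_p = p^{-v_p(x)} = 5^{0} = 1.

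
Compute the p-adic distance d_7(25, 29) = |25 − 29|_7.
d_7(25, 29) = 1

Step 1 — x − y = 25 − 29 = -4. Step 2 — v_7(-4) = 0 (factor: -4 = −(7^0 · 4); the sign does not affect v_p). Step 3 — |x − y|_7 = 7^{0} = 1.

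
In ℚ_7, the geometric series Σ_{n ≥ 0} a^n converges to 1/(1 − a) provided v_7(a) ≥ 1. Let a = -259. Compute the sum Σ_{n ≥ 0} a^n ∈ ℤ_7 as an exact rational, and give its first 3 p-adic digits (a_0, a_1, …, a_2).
Σ a^n = 1/(1 − a) = 1/260;  first 3 digits = (1, 5, 5)

v_7(a) = 1 ≥ 1, so the series converges in ℤ_7 to 1/(1 − a) = 1/(1 − (-259)) = 1/260. Expand this rational in ℤ_7: compute digits iteratively via d_i = x_i mod 7, x_{i+1} = (x_i − d_i)/7. The first 3 digits are (1, 5, 5).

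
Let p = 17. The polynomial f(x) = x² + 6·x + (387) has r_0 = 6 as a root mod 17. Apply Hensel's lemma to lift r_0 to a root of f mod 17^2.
r_1 = 125 (mod 289)

Hensel: r_{i+1} = r_i − f(r_i)·(f′(r_i))^{-1} mod 17^{i+2}, f′(x) = 2x + 6. Iterate:
  r_0 = 6 (mod 17)
  r_1 = 125 (mod 289)
Final: r = 125 satisfies f(r) ≡ 0 mod 17^2.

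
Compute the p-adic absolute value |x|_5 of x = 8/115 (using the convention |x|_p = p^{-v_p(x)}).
|8/115|_5 = 5

Step 1 — compute v_5(x) by factoring powers of 5 out of the numerator and denominator: v_5(8/115) = -1. Step 2 — apply |x|_p = p^{-v_p(x)} = 5^{1} = 5.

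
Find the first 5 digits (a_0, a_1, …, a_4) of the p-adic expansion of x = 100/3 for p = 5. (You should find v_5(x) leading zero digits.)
(a_0, …, a_4) = (0, 0, 3, 3, 1)

v_5(100/3) = 2, so a_0 = ... = a_1 = 0. Factor out: x = 5^2 · u with u = 4/3 a unit in ℤ_5. Expand u iteratively via a_{v+i} = u_i mod 5, u_{i+1} = (u_i − a_{v+i})/5:
  u_0 = 4/3;  a_2 = 3;  u_1 = (u_0 − 3)/5 = -1/3
  u_1 = -1/3;  a_3 = 3;  u_2 = (u_1 − 3)/5 = -2/3
  u_2 = -2/3;  a_4 = 1;  u_3 = (u_2 − 1)/5 = -1/3
Digits: (0, 0, 3, 3, 1).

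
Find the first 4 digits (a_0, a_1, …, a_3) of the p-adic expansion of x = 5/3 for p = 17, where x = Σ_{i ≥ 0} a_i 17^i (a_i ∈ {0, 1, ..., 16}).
(a_0, …, a_3) = (13, 5, 11, 5)

v_17(5/3) = 0 (numerator and denominator both coprime to 17), so x ∈ ℤ_17^×. Compute digits iteratively via a_i = x_i mod 17, x_{i+1} = (x_i − a_i)/17, with x_0 = x:
  x_0 = 5/3;  a_0 = 13;  x_1 = (x_0 − 13)/17 = -2/3
  x_1 = -2/3;  a_1 = 5;  x_2 = (x_1 − 5)/17 = -1/3
  x_2 = -1/3;  a_2 = 11;  x_3 = (x_2 − 11)/17 = -2/3
  x_3 = -2/3;  a_3 = 5;  x_4 = (x_3 − 5)/17 = -1/3
Digits: (13, 5, 11, 5).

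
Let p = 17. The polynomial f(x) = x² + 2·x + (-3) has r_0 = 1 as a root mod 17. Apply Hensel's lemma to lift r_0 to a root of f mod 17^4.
r_3 = 1 (mod 83521)

Hensel: r_{i+1} = r_i − f(r_i)·(f′(r_i))^{-1} mod 17^{i+2}, f′(x) = 2x + 2. Iterate:
  r_0 = 1 (mod 17)
  r_1 = 1 (mod 289)
  r_2 = 1 (mod 4913)
  r_3 = 1 (mod 83521)
Final: r = 1 satisfies f(r) ≡ 0 mod 17^4.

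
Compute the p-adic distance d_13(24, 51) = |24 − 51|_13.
d_13(24, 51) = 1

Step 1 — x − y = 24 − 51 = -27. Step 2 — v_13(-27) = 0 (factor: -27 = −(13^0 · 27); the sign does not affect v_p). Step 3 — |x − y|_13 = 13^{0} = 1.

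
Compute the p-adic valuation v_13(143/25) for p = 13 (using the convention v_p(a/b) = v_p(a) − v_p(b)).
v_13(143/25) = 1

Factor powers of 13 from the numerator and denominator of the reduced fraction: 143 = 13^1 · 11 and 25 = 13^0 · 25. Apply v_p(a/b) = v_p(a) − v_p(b): v_13(143/25) = 1 − 0 = 1.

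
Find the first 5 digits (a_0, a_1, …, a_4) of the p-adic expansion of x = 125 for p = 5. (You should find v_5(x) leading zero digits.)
(a_0, …, a_4) = (0, 0, 0, 1, 0)

v_5(125) = 3, so a_0 = ... = a_2 = 0. Factor out: x = 5^3 · u with u = 1 a unit in ℤ_5. Expand u iteratively via a_{v+i} = u_i mod 5, u_{i+1} = (u_i − a_{v+i})/5:
  u_0 = 1;  a_3 = 1;  u_1 = (u_0 − 1)/5 = 0
  u_1 = 0;  a_4 = 0;  u_2 = (u_1 − 0)/5 = 0
Digits: (0, 0, 0, 1, 0).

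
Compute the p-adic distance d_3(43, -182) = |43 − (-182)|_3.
d_3(43, -182) = 1/9

Step 1 — x − y = 43 − (-182) = 225. Step 2 — v_3(225) = 2 (factor: 225 = (3^2 · 25); the sign does not affect v_p). Step 3 — |x − y|_3 = 3^{-2} = 1/9.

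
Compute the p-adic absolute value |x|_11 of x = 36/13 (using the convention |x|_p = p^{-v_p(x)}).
|36/13|_11 = 1

Step 1 — compute v_11(x) by factoring powers of 11 out of the numerator and denominator: v_11(36/13) = 0. Step 2 — apply |x|_p = p^{-v_p(x)} = 11^{0} = 1.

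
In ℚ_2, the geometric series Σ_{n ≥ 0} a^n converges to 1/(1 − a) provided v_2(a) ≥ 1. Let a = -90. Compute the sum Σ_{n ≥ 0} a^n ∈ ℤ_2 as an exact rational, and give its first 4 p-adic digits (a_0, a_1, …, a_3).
Σ a^n = 1/(1 − a) = 1/91;  first 4 digits = (1, 1, 0, 0)

v_2(a) = 1 ≥ 1, so the series converges in ℤ_2 to 1/(1 − a) = 1/(1 − (-90)) = 1/91. Expand this rational in ℤ_2: compute digits iteratively via d_i = x_i mod 2, x_{i+1} = (x_i − d_i)/2. The first 4 digits are (1, 1, 0, 0).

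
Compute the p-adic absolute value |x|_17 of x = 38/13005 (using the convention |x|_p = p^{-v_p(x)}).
|38/13005|_17 = 289

Step 1 — compute v_17(x) by factoring powers of 17 out of the numerator and denominator: v_17(38/13005) = -2. Step 2 — apply |x|_p = p^{-v_p(x)} = 17^{2} = 289.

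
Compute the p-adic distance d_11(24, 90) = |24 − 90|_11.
d_11(24, 90) = 1/11

Step 1 — x − y = 24 − 90 = -66. Step 2 — v_11(-66) = 1 (factor: -66 = −(11^1 · 6); the sign does not affect v_p). Step 3 — |x − y|_11 = 11^{-1} = 1/11.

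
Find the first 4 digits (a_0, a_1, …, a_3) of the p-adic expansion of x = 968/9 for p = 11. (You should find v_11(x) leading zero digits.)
(a_0, …, a_3) = (0, 0, 7, 8)

v_11(968/9) = 2, so a_0 = ... = a_1 = 0. Factor out: x = 11^2 · u with u = 8/9 a unit in ℤ_11. Expand u iteratively via a_{v+i} = u_i mod 11, u_{i+1} = (u_i − a_{v+i})/11:
  u_0 = 8/9;  a_2 = 7;  u_1 = (u_0 − 7)/11 = -5/9
  u_1 = -5/9;  a_3 = 8;  u_2 = (u_1 − 8)/11 = -7/9
Digits: (0, 0, 7, 8).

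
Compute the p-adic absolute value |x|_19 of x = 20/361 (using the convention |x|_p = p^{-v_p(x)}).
|20/361|_19 = 361

Step 1 — compute v_19(x) by factoring powers of 19 out of the numerator and denominator: v_19(20/361) = -2. Step 2 — apply |x|_p = p^{-v_p(x)} = 19^{2} = 361.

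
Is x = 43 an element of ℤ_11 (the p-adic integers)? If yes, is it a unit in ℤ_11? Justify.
x ∈ ℤ_11^× (unit); v_11(x) = 0

ℤ_11 = {x ∈ ℚ_11 : v_11(x) ≥ 0} and ℤ_11^× = {x ∈ ℤ_11 : v_11(x) = 0}. Here v_11(43) = v_11(num) − v_11(den) = 0; compare against these criteria.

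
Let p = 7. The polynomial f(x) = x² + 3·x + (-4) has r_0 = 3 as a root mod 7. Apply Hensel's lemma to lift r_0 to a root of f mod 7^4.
r_3 = 2397 (mod 2401)

Hensel: r_{i+1} = r_i − f(r_i)·(f′(r_i))^{-1} mod 7^{i+2}, f′(x) = 2x + 3. Iterate:
  r_0 = 3 (mod 7)
  r_1 = 45 (mod 49)
  r_2 = 339 (mod 343)
  r_3 = 2397 (mod 2401)
Final: r = 2397 satisfies f(r) ≡ 0 mod 7^4.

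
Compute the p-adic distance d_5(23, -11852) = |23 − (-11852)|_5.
d_5(23, -11852) = 1/625

Step 1 — x − y = 23 − (-11852) = 11875. Step 2 — v_5(11875) = 4 (factor: 11875 = (5^4 · 19); the sign does not affect v_p). Step 3 — |x − y|_5 = 5^{-4} = 1/625.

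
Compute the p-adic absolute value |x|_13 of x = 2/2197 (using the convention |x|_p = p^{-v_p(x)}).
|2/2197|_13 = 2197

Step 1 — compute v_13(x) by factoring powers of 13 out of the numerator and denominator: v_13(2/2197) = -3. Step 2 — apply |x|_p = p^{-v_p(x)} = 13^{3} = 2197.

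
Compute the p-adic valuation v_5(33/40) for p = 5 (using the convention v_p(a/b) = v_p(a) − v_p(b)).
v_5(33/40) = -1

Factor powers of 5 from the numerator and denominator of the reduced fraction: 33 = 5^0 · 33 and 40 = 5^1 · 8. Apply v_p(a/b) = v_p(a) − v_p(b): v_5(33/40) = 0 − 1 = -1.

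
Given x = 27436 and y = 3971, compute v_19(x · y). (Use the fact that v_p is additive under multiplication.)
v_19(108948356) = 5

v_p(x) = 3 (factor: 27436 = 19^3 · 4); v_p(y) = 2 (factor: 3971 = 19^2 · 11). Additivity: v_p(xy) = v_p(x) + v_p(y) = 3 + 2 = 5. (Direct check: xy = 108948356 = 19^5 · (44).)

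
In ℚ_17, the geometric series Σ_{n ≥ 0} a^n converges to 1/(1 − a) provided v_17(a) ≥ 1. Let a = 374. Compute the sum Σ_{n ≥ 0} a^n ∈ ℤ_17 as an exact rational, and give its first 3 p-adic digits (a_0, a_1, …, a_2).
Σ a^n = 1/(1 − a) = -1/373;  first 3 digits = (1, 5, 9)

v_17(a) = 1 ≥ 1, so the series converges in ℤ_17 to 1/(1 − a) = 1/(1 − 374) = -1/373. Expand this rational in ℤ_17: compute digits iteratively via d_i = x_i mod 17, x_{i+1} = (x_i − d_i)/17. The first 3 digits are (1, 5, 9).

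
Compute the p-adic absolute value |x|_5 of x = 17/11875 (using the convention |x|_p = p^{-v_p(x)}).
|17/11875|_5 = 625

Step 1 — compute v_5(x) by factoring powers of 5 out of the numerator and denominator: v_5(17/11875) = -4. Step 2 — apply |x|_p = p^{-v_p(x)} = 5^{4} = 625.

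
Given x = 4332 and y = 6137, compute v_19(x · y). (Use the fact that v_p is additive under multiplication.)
v_19(26585484) = 4

v_p(x) = 2 (factor: 4332 = 19^2 · 12); v_p(y) = 2 (factor: 6137 = 19^2 · 17). Additivity: v_p(xy) = v_p(x) + v_p(y) = 2 + 2 = 4. (Direct check: xy = 26585484 = 19^4 · (204).)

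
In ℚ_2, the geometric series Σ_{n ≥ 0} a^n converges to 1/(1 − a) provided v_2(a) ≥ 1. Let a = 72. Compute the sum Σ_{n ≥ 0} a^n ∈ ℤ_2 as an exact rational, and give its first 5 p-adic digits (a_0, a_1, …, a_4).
Σ a^n = 1/(1 − a) = -1/71;  first 5 digits = (1, 0, 0, 1, 0)

v_2(a) = 3 ≥ 1, so the series converges in ℤ_2 to 1/(1 − a) = 1/(1 − 72) = -1/71. Expand this rational in ℤ_2: compute digits iteratively via d_i = x_i mod 2, x_{i+1} = (x_i − d_i)/2. The first 5 digits are (1, 0, 0, 1, 0).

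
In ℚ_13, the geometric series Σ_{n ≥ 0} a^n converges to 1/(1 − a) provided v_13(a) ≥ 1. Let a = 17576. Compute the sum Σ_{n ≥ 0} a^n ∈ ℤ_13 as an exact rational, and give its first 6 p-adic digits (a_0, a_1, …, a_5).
Σ a^n = 1/(1 − a) = -1/17575;  first 6 digits = (1, 0, 0, 8, 0, 0)

v_13(a) = 3 ≥ 1, so the series converges in ℤ_13 to 1/(1 − a) = 1/(1 − 17576) = -1/17575. Expand this rational in ℤ_13: compute digits iteratively via d_i = x_i mod 13, x_{i+1} = (x_i − d_i)/13. The first 6 digits are (1, 0, 0, 8, 0, 0).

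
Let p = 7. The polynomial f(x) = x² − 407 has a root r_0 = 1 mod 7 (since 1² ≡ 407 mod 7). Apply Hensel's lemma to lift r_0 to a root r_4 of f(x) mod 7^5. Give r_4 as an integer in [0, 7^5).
r_4 = 15786 (mod 16807)

Hensel's recurrence: r_{i+1} = r_i − f(r_i)·(f′(r_i))^{-1} mod 7^{i+2}, with f′(x) = 2x. Iterate:
  r_0 = 1 (mod 7)
  r_1 = 8 (mod 49)
  r_2 = 8 (mod 343)
  r_3 = 1380 (mod 2401)
  r_4 = 15786 (mod 16807)
Final: r_4 = 15786, and one checks f(r_4) ≡ 0 mod 7^5.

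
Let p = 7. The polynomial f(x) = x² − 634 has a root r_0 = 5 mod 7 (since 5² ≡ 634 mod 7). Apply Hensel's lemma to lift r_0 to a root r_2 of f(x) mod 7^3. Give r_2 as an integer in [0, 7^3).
r_2 = 61 (mod 343)

Hensel's recurrence: r_{i+1} = r_i − f(r_i)·(f′(r_i))^{-1} mod 7^{i+2}, with f′(x) = 2x. Iterate:
  r_0 = 5 (mod 7)
  r_1 = 12 (mod 49)
  r_2 = 61 (mod 343)
Final: r_2 = 61, and one checks f(r_2) ≡ 0 mod 7^3.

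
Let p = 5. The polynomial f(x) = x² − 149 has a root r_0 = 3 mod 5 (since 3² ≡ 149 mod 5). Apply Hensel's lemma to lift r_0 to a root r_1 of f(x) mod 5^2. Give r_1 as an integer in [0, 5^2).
r_1 = 18 (mod 25)

Hensel's recurrence: r_{i+1} = r_i − f(r_i)·(f′(r_i))^{-1} mod 5^{i+2}, with f′(x) = 2x. Iterate:
  r_0 = 3 (mod 5)
  r_1 = 18 (mod 25)
Final: r_1 = 18, and one checks f(r_1) ≡ 0 mod 5^2.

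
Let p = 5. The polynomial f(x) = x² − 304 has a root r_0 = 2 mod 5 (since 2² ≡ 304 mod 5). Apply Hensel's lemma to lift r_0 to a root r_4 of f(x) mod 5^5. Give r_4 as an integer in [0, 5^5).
r_4 = 2577 (mod 3125)

Hensel's recurrence: r_{i+1} = r_i − f(r_i)·(f′(r_i))^{-1} mod 5^{i+2}, with f′(x) = 2x. Iterate:
  r_0 = 2 (mod 5)
  r_1 = 2 (mod 25)
  r_2 = 77 (mod 125)
  r_3 = 77 (mod 625)
  r_4 = 2577 (mod 3125)
Final: r_4 = 2577, and one checks f(r_4) ≡ 0 mod 5^5.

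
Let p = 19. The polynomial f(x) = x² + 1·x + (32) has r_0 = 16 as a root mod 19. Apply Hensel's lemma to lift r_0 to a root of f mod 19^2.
r_1 = 149 (mod 361)

Hensel: r_{i+1} = r_i − f(r_i)·(f′(r_i))^{-1} mod 19^{i+2}, f′(x) = 2x + 1. Iterate:
  r_0 = 16 (mod 19)
  r_1 = 149 (mod 361)
Final: r = 149 satisfies f(r) ≡ 0 mod 19^2.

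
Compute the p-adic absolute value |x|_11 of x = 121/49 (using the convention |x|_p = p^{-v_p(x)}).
|121/49|_11 = 1/121

Step 1 — compute v_11(x) by factoring powers of 11 out of the numerator and denominator: v_11(121/49) = 2. Step 2 — apply |x|_p = p^{-v_p(x)} = 11^{-2} = 1/121.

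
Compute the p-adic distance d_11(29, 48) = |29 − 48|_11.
d_11(29, 48) = 1

Step 1 — x − y = 29 − 48 = -19. Step 2 — v_11(-19) = 0 (factor: -19 = −(11^0 · 19); the sign does not affect v_p). Step 3 — |x − y|_11 = 11^{0} = 1.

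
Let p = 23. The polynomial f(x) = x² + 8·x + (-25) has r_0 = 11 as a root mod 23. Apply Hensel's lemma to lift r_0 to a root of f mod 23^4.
r_3 = 273251 (mod 279841)

Hensel: r_{i+1} = r_i − f(r_i)·(f′(r_i))^{-1} mod 23^{i+2}, f′(x) = 2x + 8. Iterate:
  r_0 = 11 (mod 23)
  r_1 = 287 (mod 529)
  r_2 = 5577 (mod 12167)
  r_3 = 273251 (mod 279841)
Final: r = 273251 satisfies f(r) ≡ 0 mod 23^4.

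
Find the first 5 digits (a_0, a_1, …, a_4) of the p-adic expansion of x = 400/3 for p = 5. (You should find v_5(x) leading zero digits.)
(a_0, …, a_4) = (0, 0, 2, 4, 1)

v_5(400/3) = 2, so a_0 = ... = a_1 = 0. Factor out: x = 5^2 · u with u = 16/3 a unit in ℤ_5. Expand u iteratively via a_{v+i} = u_i mod 5, u_{i+1} = (u_i − a_{v+i})/5:
  u_0 = 16/3;  a_2 = 2;  u_1 = (u_0 − 2)/5 = 2/3
  u_1 = 2/3;  a_3 = 4;  u_2 = (u_1 − 4)/5 = -2/3
  u_2 = -2/3;  a_4 = 1;  u_3 = (u_2 − 1)/5 = -1/3
Digits: (0, 0, 2, 4, 1).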